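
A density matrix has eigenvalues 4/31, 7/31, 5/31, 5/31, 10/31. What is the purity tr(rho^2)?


tr(rho^2) = sum of eigenvalues squared
= (4/31)^2 + (7/31)^2 + (5/31)^2 + (5/31)^2 + (10/31)^2
= (16 + 49 + 25 + 25 + 100) / 961
= 215/961
= 0.2237

0.2237


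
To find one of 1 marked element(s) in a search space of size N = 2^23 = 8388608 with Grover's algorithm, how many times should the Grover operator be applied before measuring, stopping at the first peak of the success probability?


After j Grover iterations the success probability is P(j) = sin^2((2j+1)*theta), where sin(theta) = sqrt(k/N).
N = 2^23 = 8388608, k = 1
sin(theta) = sqrt(k/N) = 0.000345266983
theta = arcsin(sqrt(k/N)) = 0.0003452669899 rad
P(j) reaches its first maximum when (2j+1)*theta is as close as possible to pi/2, i.e. j = round(pi/(4*theta) - 1/2).
pi/(4*theta) - 1/2 = 2274.2560
(For comparison, the common estimate pi/4 * sqrt(N/k) = 2274.7561; the exact maximiser is used here.)
Optimal iterations = 2274

2274


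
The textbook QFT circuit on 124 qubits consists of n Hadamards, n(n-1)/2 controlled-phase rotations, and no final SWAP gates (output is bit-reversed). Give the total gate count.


Hadamard gates: 124
Controlled rotations: n*(n-1)/2 = 124*123/2 = 7626
SWAP gates: 0 (omitted)
Total = 124 + 7626
= 7750

7750


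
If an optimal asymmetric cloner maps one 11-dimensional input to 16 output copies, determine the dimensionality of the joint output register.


Output space = H^(tensor 16) where dim(H) = 11
dim = 11^16
= 121 (after 2 factors)
= 1331 (after 3 factors)
= 14641 (after 4 factors)
= 161051 (after 5 factors)
= 1771561 (after 6 factors)
= 19487171 (after 7 factors)
= 214358881 (after 8 factors)
= 2357947691 (after 9 factors)
= 25937424601 (after 10 factors)
= 285311670611 (after 11 factors)
= 3138428376721 (after 12 factors)
= 34522712143931 (after 13 factors)
= 379749833583241 (after 14 factors)
= 4177248169415651 (after 15 factors)
= 45949729863572161 (after 16 factors)
= 45949729863572161

45949729863572161


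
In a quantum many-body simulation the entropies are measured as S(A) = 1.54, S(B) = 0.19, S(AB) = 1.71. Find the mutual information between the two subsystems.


I(A:B) = S(A) + S(B) - S(AB)
= 1.54 + 0.19 - 1.71
= 0.0200

0.0200


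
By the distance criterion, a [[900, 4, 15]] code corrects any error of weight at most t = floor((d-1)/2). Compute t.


Code parameters: [[900, 4, 15]], distance d = 15.
Number of correctable errors = floor((d-1)/2)
= floor((15 - 1)/2)
= floor(14/2)
= 7

7


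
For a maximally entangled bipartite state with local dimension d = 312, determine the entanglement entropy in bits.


For a maximally entangled state in d x d:
S = log2(d) = log2(312)
= 8.2854

8.2854


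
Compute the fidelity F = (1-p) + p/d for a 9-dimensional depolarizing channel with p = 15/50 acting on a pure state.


F = (1-p) + p/d
= (1 - 0.3000) + 0.3000/9
= 0.7000 + 0.0333
= 0.7333

0.7333


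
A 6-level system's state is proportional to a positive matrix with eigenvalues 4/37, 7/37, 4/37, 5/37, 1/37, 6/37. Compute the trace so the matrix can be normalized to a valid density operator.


tr(M) = sum of eigenvalues
= 4/37 + 7/37 + 4/37 + 5/37 + 1/37 + 6/37
= 27/37
= 0.7297

0.7297


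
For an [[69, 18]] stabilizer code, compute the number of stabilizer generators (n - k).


For an [[n,k]] stabilizer code:
Number of stabilizer generators = n - k
= 69 - 18
= 51

51


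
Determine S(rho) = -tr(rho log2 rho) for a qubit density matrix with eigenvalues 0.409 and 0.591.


S = -p*log2(p) - (1-p)*log2(1-p)
p = 0.4090, 1-p = 0.5910
= -0.4090 * log2(0.4090) - 0.5910 * log2(0.5910)
= -(-0.5275) - (-0.4484)
= 0.9760

0.9760


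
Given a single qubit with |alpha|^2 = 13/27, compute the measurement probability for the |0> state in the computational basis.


|alpha|^2 = 13/27 = 0.4815
|beta|^2 = 1 - 13/27 = 14/27 = 0.5185
P(|0>) = |alpha|^2 = 0.4815

0.4815


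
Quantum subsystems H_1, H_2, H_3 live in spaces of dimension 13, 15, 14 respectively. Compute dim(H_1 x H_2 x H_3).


dim(H_1 x H_2 x H_3) = 13 * 15 * 14
= 195 * 14
= 2730

2730


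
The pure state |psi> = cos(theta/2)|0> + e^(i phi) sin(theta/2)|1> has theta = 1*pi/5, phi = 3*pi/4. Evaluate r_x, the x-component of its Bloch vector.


theta = 0.6283, phi = 2.3562
r_x = sin(theta)*cos(phi) = 0.5878 * -0.7071
r_x = -0.4156

-0.4156


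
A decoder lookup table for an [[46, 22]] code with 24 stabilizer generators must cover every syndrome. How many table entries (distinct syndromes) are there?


Each stabilizer generator gives a binary (+1 or -1) measurement outcome.
With 24 independent generators:
Total syndromes = 2^24
= 16777216

16777216


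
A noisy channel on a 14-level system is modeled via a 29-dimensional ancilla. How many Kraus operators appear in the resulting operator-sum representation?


Tracing out the environment in an orthonormal basis {|i>_E} gives Kraus operators K_i = <i|_E U |0>_E.
Number of Kraus operators = dim(H_env) = d_env
= 29

29


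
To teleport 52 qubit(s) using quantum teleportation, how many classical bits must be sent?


Quantum teleportation requires 2 classical bits per qubit teleported.
52 qubit(s) -> 2 * 52 = 104 classical bits

104


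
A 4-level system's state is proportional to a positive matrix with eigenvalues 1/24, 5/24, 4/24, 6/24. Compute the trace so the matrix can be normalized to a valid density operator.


tr(M) = sum of eigenvalues
= 1/24 + 5/24 + 4/24 + 6/24
= 16/24
= 0.6667

0.6667


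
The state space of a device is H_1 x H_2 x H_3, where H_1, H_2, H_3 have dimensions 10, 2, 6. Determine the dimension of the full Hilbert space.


dim(H_1 x H_2 x H_3) = 10 * 2 * 6
= 20 * 6
= 120

120


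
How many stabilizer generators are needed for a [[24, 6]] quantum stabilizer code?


For an [[n,k]] stabilizer code:
Number of stabilizer generators = n - k
= 24 - 6
= 18

18


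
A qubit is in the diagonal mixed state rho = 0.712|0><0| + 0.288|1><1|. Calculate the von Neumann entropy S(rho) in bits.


S = -p*log2(p) - (1-p)*log2(1-p)
p = 0.7120, 1-p = 0.2880
= -0.7120 * log2(0.7120) - 0.2880 * log2(0.2880)
= -(-0.3489) - (-0.5172)
= 0.8661

0.8661


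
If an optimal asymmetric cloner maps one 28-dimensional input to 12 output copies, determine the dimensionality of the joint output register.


Output space = H^(tensor 12) where dim(H) = 28
dim = 28^12
= 784 (after 2 factors)
= 21952 (after 3 factors)
= 614656 (after 4 factors)
= 17210368 (after 5 factors)
= 481890304 (after 6 factors)
= 13492928512 (after 7 factors)
= 377801998336 (after 8 factors)
= 10578455953408 (after 9 factors)
= 296196766695424 (after 10 factors)
= 8293509467471872 (after 11 factors)
= 232218265089212416 (after 12 factors)
= 232218265089212416

232218265089212416


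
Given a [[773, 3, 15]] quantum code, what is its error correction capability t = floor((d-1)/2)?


Code parameters: [[773, 3, 15]], distance d = 15.
Number of correctable errors = floor((d-1)/2)
= floor((15 - 1)/2)
= floor(14/2)
= 7

7


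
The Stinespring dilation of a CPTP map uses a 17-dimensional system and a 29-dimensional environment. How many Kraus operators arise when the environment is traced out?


Tracing out the environment in an orthonormal basis {|i>_E} gives Kraus operators K_i = <i|_E U |0>_E.
Number of Kraus operators = dim(H_env) = d_env
= 29

29


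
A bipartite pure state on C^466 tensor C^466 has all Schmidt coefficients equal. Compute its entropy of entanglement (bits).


For a maximally entangled state in d x d:
S = log2(d) = log2(466)
= 8.8642

8.8642


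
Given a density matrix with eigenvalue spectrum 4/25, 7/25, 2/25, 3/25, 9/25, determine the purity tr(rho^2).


tr(rho^2) = sum of eigenvalues squared
= (4/25)^2 + (7/25)^2 + (2/25)^2 + (3/25)^2 + (9/25)^2
= (16 + 49 + 4 + 9 + 81) / 625
= 159/625
= 0.2544

0.2544


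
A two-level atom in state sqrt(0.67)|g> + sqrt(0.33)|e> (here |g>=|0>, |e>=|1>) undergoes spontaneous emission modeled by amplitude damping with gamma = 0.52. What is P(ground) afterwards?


For amplitude damping with parameter gamma on state sqrt(a)|0> + sqrt(b)|1>:
alpha^2 = 0.67, beta^2 = 0.33
P(|0>) = alpha^2 + gamma * beta^2
= 0.67 + 0.52 * 0.33
= 0.67 + 0.1716
= 0.8416

0.8416


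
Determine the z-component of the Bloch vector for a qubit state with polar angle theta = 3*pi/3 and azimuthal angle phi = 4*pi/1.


theta = 3.1416, phi = 12.5664
r_z = cos(theta) = -1.0000

-1.0000


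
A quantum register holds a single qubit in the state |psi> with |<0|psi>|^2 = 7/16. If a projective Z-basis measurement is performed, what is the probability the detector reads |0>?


|alpha|^2 = 7/16 = 0.4375
|beta|^2 = 1 - 7/16 = 9/16 = 0.5625
P(|0>) = |alpha|^2 = 0.4375

0.4375


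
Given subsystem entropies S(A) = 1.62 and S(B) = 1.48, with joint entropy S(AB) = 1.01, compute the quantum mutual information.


I(A:B) = S(A) + S(B) - S(AB)
= 1.62 + 1.48 - 1.01
= 2.0900

2.0900


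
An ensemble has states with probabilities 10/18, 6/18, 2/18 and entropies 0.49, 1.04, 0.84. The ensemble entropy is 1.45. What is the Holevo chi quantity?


chi = S(rho) - sum_i p_i * S(rho_i)
Weighted entropy = 10/18 * 0.49 + 6/18 * 1.04 + 2/18 * 0.84
= 0.7122
chi = 1.45 - 0.7122
= 0.7378

0.7378


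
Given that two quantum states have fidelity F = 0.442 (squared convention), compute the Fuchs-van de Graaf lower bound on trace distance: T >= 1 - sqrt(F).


Fuchs-van de Graaf (squared-fidelity convention): 1 - sqrt(F) <= T <= sqrt(1 - F).
Lower bound: T >= 1 - sqrt(F)
sqrt(F) = sqrt(0.442) = 0.6648
T >= 1 - 0.6648
T >= 0.3352

0.3352


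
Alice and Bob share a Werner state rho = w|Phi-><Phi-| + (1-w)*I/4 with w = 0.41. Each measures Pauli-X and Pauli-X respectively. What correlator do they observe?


|Phi-> = (|00> - |11>)/sqrt(2)
For the pure Bell state, <X_A X_B> = -1 (Bell-state Pauli correlator).
The maximally-mixed part I/4 has tr(I/4 * P tensor P) = 0 for any traceless Pauli P.
So <X_A X_B>_rho = w * (-1) + (1 - w) * 0
= 0.41 * (-1)
= -0.4100

-0.4100


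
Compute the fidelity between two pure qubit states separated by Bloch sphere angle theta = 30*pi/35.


For states separated by angle theta on Bloch sphere:
F = cos^2(theta/2)
theta = 30*pi/35 = 2.6928
theta/2 = 1.3464
cos(theta/2) = 0.2225
F = 0.0495

0.0495


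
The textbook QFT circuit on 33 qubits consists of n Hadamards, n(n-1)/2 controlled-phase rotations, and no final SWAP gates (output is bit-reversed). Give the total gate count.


Hadamard gates: 33
Controlled rotations: n*(n-1)/2 = 33*32/2 = 528
SWAP gates: 0 (omitted)
Total = 33 + 528
= 561

561


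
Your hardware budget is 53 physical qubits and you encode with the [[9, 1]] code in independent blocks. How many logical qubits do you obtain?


Each code block uses 9 physical qubits for 1 logical qubit(s).
Number of complete blocks = floor(53 / 9) = 5
Logical qubits = 5 * 1
= 5

5


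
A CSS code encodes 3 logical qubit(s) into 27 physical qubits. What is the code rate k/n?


Code rate R = k/n
= 3/27
= 0.1111

0.1111


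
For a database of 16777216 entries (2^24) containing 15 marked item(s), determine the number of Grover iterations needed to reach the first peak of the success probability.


After j Grover iterations the success probability is P(j) = sin^2((2j+1)*theta), where sin(theta) = sqrt(k/N).
N = 2^24 = 16777216, k = 15
sin(theta) = sqrt(k/N) = 0.0009455525748
theta = arcsin(sqrt(k/N)) = 0.0009455527157 rad
P(j) reaches its first maximum when (2j+1)*theta is as close as possible to pi/2, i.e. j = round(pi/(4*theta) - 1/2).
pi/(4*theta) - 1/2 = 830.1233
(For comparison, the common estimate pi/4 * sqrt(N/k) = 830.6235; the exact maximiser is used here.)
Optimal iterations = 830

830


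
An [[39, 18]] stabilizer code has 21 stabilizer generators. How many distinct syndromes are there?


Each stabilizer generator gives a binary (+1 or -1) measurement outcome.
With 21 independent generators:
Total syndromes = 2^21
= 2097152

2097152


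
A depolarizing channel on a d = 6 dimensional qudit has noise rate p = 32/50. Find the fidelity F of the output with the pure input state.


F = (1-p) + p/d
= (1 - 0.6400) + 0.6400/6
= 0.3600 + 0.1067
= 0.4667

0.4667


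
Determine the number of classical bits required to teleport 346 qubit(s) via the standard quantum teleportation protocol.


Quantum teleportation requires 2 classical bits per qubit teleported.
346 qubit(s) -> 2 * 346 = 692 classical bits

692


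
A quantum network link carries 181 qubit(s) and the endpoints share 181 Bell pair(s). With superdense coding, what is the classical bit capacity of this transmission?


Superdense coding allows 2 classical bits per shared entangled pair.
181 pair(s) -> 2 * 181 = 362 classical bits

362


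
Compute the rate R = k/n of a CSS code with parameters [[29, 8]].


Code rate R = k/n
= 8/29
= 0.2759

0.2759


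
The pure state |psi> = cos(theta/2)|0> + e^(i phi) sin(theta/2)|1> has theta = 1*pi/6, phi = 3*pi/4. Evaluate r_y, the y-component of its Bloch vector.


theta = 0.5236, phi = 2.3562
r_y = sin(theta)*sin(phi) = 0.5000 * 0.7071
r_y = 0.3536

0.3536


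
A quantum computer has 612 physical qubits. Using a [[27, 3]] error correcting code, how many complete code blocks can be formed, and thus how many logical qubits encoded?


Each code block uses 27 physical qubits for 3 logical qubit(s).
Number of complete blocks = floor(612 / 27) = 22
Logical qubits = 22 * 3
= 66

66


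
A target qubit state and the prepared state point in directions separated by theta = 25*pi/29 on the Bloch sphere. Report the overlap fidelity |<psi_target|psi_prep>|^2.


For states separated by angle theta on Bloch sphere:
F = cos^2(theta/2)
theta = 25*pi/29 = 2.7083
theta/2 = 1.3541
cos(theta/2) = 0.2150
F = 0.0462

0.0462


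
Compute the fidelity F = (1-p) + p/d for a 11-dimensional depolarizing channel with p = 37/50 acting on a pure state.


F = (1-p) + p/d
= (1 - 0.7400) + 0.7400/11
= 0.2600 + 0.0673
= 0.3273

0.3273


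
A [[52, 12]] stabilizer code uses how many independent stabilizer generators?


For an [[n,k]] stabilizer code:
Number of stabilizer generators = n - k
= 52 - 12
= 40

40


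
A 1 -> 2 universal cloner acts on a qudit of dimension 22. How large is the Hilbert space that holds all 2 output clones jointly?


Output space = H^(tensor 2) where dim(H) = 22
dim = 22^2
= 484

484


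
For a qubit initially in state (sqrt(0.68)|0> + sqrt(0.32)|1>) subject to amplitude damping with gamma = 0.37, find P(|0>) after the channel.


For amplitude damping with parameter gamma on state sqrt(a)|0> + sqrt(b)|1>:
alpha^2 = 0.68, beta^2 = 0.32
P(|0>) = alpha^2 + gamma * beta^2
= 0.68 + 0.37 * 0.32
= 0.68 + 0.1184
= 0.7984

0.7984


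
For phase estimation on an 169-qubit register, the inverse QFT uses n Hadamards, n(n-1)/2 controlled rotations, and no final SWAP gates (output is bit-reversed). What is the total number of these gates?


Hadamard gates: 169
Controlled rotations: n*(n-1)/2 = 169*168/2 = 14196
SWAP gates: 0 (omitted)
Total = 169 + 14196
= 14365

14365


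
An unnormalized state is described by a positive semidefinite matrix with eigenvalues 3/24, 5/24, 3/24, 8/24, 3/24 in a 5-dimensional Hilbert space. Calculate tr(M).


tr(M) = sum of eigenvalues
= 3/24 + 5/24 + 3/24 + 8/24 + 3/24
= 22/24
= 0.9167

0.9167


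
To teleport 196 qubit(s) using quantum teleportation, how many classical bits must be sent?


Quantum teleportation requires 2 classical bits per qubit teleported.
196 qubit(s) -> 2 * 196 = 392 classical bits

392


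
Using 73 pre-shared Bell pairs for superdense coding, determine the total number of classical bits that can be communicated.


Superdense coding allows 2 classical bits per shared entangled pair.
73 pair(s) -> 2 * 73 = 146 classical bits

146


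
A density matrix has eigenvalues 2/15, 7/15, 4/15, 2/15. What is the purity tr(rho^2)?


tr(rho^2) = sum of eigenvalues squared
= (2/15)^2 + (7/15)^2 + (4/15)^2 + (2/15)^2
= (4 + 49 + 16 + 4) / 225
= 73/225
= 0.3244

0.3244


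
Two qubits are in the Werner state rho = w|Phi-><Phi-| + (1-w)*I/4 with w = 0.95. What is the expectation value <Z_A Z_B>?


|Phi-> = (|00> - |11>)/sqrt(2)
For the pure Bell state, <Z_A Z_B> = +1 (Bell-state Pauli correlator).
The maximally-mixed part I/4 has tr(I/4 * P tensor P) = 0 for any traceless Pauli P.
So <Z_A Z_B>_rho = w * (+1) + (1 - w) * 0
= 0.95 * (+1)
= 0.9500

0.9500


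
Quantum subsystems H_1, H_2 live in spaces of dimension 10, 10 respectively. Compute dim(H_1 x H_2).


dim(H_1 x H_2) = 10 * 10
= 100

100


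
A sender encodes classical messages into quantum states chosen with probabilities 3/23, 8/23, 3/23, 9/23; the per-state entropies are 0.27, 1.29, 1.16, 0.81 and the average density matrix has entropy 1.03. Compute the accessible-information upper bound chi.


chi = S(rho) - sum_i p_i * S(rho_i)
Weighted entropy = 3/23 * 0.27 + 8/23 * 1.29 + 3/23 * 1.16 + 9/23 * 0.81
= 0.9522
chi = 1.03 - 0.9522
= 0.0778

0.0778


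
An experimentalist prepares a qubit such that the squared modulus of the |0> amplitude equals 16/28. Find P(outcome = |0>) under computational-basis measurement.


|alpha|^2 = 16/28 = 0.5714
|beta|^2 = 1 - 16/28 = 12/28 = 0.4286
P(|0>) = |alpha|^2 = 0.5714

0.5714


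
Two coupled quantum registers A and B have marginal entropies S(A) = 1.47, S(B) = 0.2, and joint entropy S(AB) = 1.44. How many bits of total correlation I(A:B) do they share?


I(A:B) = S(A) + S(B) - S(AB)
= 1.47 + 0.2 - 1.44
= 0.2300

0.2300


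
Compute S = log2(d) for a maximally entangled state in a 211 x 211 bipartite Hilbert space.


For a maximally entangled state in d x d:
S = log2(d) = log2(211)
= 7.7211

7.7211


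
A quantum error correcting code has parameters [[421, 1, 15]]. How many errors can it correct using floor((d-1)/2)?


Code parameters: [[421, 1, 15]], distance d = 15.
Number of correctable errors = floor((d-1)/2)
= floor((15 - 1)/2)
= floor(14/2)
= 7

7


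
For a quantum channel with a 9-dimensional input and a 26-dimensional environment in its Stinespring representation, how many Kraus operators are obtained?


Tracing out the environment in an orthonormal basis {|i>_E} gives Kraus operators K_i = <i|_E U |0>_E.
Number of Kraus operators = dim(H_env) = d_env
= 26

26


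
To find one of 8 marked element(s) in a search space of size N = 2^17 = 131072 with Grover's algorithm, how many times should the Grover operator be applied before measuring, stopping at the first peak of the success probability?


After j Grover iterations the success probability is P(j) = sin^2((2j+1)*theta), where sin(theta) = sqrt(k/N).
N = 2^17 = 131072, k = 8
sin(theta) = sqrt(k/N) = 0.0078125
theta = arcsin(sqrt(k/N)) = 0.007812579475 rad
P(j) reaches its first maximum when (2j+1)*theta is as close as possible to pi/2, i.e. j = round(pi/(4*theta) - 1/2).
pi/(4*theta) - 1/2 = 100.0299
(For comparison, the common estimate pi/4 * sqrt(N/k) = 100.5310; the exact maximiser is used here.)
Optimal iterations = 100

100


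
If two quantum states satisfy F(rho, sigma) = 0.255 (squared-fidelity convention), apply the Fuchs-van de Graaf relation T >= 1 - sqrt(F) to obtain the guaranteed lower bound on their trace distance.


Fuchs-van de Graaf (squared-fidelity convention): 1 - sqrt(F) <= T <= sqrt(1 - F).
Lower bound: T >= 1 - sqrt(F)
sqrt(F) = sqrt(0.255) = 0.5050
T >= 1 - 0.5050
T >= 0.4950

0.4950


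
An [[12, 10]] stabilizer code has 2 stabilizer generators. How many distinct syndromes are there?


Each stabilizer generator gives a binary (+1 or -1) measurement outcome.
With 2 independent generators:
Total syndromes = 2^2
= 4

4


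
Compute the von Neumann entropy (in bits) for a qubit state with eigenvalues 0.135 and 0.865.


S = -p*log2(p) - (1-p)*log2(1-p)
p = 0.1350, 1-p = 0.8650
= -0.1350 * log2(0.1350) - 0.8650 * log2(0.8650)
= -(-0.3900) - (-0.1810)
= 0.5710

0.5710


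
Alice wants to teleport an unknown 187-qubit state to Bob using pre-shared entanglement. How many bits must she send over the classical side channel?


Quantum teleportation requires 2 classical bits per qubit teleported.
187 qubit(s) -> 2 * 187 = 374 classical bits

374


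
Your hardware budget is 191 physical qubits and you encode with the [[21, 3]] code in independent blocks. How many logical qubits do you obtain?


Each code block uses 21 physical qubits for 3 logical qubit(s).
Number of complete blocks = floor(191 / 21) = 9
Logical qubits = 9 * 3
= 27

27


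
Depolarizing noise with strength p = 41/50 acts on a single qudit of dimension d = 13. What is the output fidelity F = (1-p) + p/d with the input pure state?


F = (1-p) + p/d
= (1 - 0.8200) + 0.8200/13
= 0.1800 + 0.0631
= 0.2431

0.2431


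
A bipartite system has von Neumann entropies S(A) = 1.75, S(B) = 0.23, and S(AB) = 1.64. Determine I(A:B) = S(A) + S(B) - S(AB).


I(A:B) = S(A) + S(B) - S(AB)
= 1.75 + 0.23 - 1.64
= 0.3400

0.3400


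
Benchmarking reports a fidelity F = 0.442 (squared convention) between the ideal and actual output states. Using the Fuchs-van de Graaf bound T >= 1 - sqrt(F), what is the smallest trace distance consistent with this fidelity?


Fuchs-van de Graaf (squared-fidelity convention): 1 - sqrt(F) <= T <= sqrt(1 - F).
Lower bound: T >= 1 - sqrt(F)
sqrt(F) = sqrt(0.442) = 0.6648
T >= 1 - 0.6648
T >= 0.3352

0.3352


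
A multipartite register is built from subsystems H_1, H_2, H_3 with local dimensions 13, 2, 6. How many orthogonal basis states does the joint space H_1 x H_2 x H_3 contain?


dim(H_1 x H_2 x H_3) = 13 * 2 * 6
= 26 * 6
= 156

156


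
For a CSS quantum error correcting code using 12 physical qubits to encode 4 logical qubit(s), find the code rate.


Code rate R = k/n
= 4/12
= 0.3333

0.3333


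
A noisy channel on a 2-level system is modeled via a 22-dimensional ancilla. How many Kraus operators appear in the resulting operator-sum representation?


Tracing out the environment in an orthonormal basis {|i>_E} gives Kraus operators K_i = <i|_E U |0>_E.
Number of Kraus operators = dim(H_env) = d_env
= 22

22


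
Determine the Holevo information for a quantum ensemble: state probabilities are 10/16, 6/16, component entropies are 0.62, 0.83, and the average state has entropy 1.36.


chi = S(rho) - sum_i p_i * S(rho_i)
Weighted entropy = 10/16 * 0.62 + 6/16 * 0.83
= 0.6987
chi = 1.36 - 0.6987
= 0.6613

0.6613


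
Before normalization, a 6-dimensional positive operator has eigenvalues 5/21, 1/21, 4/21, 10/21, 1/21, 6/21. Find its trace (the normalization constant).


tr(M) = sum of eigenvalues
= 5/21 + 1/21 + 4/21 + 10/21 + 1/21 + 6/21
= 27/21
= 1.2857

1.2857


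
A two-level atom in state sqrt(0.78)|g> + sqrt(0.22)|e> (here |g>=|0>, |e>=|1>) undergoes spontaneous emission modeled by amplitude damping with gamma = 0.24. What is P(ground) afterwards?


For amplitude damping with parameter gamma on state sqrt(a)|0> + sqrt(b)|1>:
alpha^2 = 0.78, beta^2 = 0.22
P(|0>) = alpha^2 + gamma * beta^2
= 0.78 + 0.24 * 0.22
= 0.78 + 0.0528
= 0.8328

0.8328


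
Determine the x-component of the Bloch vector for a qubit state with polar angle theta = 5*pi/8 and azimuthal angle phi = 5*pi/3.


theta = 1.9635, phi = 5.2360
r_x = sin(theta)*cos(phi) = 0.9239 * 0.5000
r_x = 0.4619

0.4619


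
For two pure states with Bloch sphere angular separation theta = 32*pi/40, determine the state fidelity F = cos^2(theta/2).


For states separated by angle theta on Bloch sphere:
F = cos^2(theta/2)
theta = 32*pi/40 = 2.5133
theta/2 = 1.2566
cos(theta/2) = 0.3090
F = 0.0955

0.0955


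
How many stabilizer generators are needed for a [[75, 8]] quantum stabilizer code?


For an [[n,k]] stabilizer code:
Number of stabilizer generators = n - k
= 75 - 8
= 67

67


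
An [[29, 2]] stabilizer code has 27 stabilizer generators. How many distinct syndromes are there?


Each stabilizer generator gives a binary (+1 or -1) measurement outcome.
With 27 independent generators:
Total syndromes = 2^27
= 134217728

134217728


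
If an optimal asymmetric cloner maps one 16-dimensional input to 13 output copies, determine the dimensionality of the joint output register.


Output space = H^(tensor 13) where dim(H) = 16
dim = 16^13
= 256 (after 2 factors)
= 4096 (after 3 factors)
= 65536 (after 4 factors)
= 1048576 (after 5 factors)
= 16777216 (after 6 factors)
= 268435456 (after 7 factors)
= 4294967296 (after 8 factors)
= 68719476736 (after 9 factors)
= 1099511627776 (after 10 factors)
= 17592186044416 (after 11 factors)
= 281474976710656 (after 12 factors)
= 4503599627370496 (after 13 factors)
= 4503599627370496

4503599627370496


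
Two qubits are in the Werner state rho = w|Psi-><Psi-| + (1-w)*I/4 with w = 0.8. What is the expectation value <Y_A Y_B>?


|Psi-> = (|01> - |10>)/sqrt(2)
For the pure Bell state, <Y_A Y_B> = -1 (Bell-state Pauli correlator).
The maximally-mixed part I/4 has tr(I/4 * P tensor P) = 0 for any traceless Pauli P.
So <Y_A Y_B>_rho = w * (-1) + (1 - w) * 0
= 0.8 * (-1)
= -0.8000

-0.8000


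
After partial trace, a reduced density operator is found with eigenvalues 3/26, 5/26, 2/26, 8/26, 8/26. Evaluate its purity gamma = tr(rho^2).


tr(rho^2) = sum of eigenvalues squared
= (3/26)^2 + (5/26)^2 + (2/26)^2 + (8/26)^2 + (8/26)^2
= (9 + 25 + 4 + 64 + 64) / 676
= 166/676
= 0.2456

0.2456


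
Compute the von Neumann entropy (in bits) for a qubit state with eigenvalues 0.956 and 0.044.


S = -p*log2(p) - (1-p)*log2(1-p)
p = 0.9560, 1-p = 0.0440
= -0.9560 * log2(0.9560) - 0.0440 * log2(0.0440)
= -(-0.0621) - (-0.1983)
= 0.2603

0.2603


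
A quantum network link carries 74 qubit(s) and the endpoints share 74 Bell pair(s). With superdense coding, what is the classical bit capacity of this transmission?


Superdense coding allows 2 classical bits per shared entangled pair.
74 pair(s) -> 2 * 74 = 148 classical bits

148


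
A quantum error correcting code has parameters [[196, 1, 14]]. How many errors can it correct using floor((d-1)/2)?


Code parameters: [[196, 1, 14]], distance d = 14.
Number of correctable errors = floor((d-1)/2)
= floor((14 - 1)/2)
= floor(13/2)
= 6

6


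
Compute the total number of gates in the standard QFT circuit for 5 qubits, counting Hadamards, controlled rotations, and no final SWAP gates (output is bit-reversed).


Hadamard gates: 5
Controlled rotations: n*(n-1)/2 = 5*4/2 = 10
SWAP gates: 0 (omitted)
Total = 5 + 10
= 15

15


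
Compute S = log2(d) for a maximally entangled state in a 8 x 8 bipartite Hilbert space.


For a maximally entangled state in d x d:
S = log2(d) = log2(8)
= 3.0000

3.0000


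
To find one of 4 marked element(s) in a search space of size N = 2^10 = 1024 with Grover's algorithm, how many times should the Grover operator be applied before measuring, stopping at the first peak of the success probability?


After j Grover iterations the success probability is P(j) = sin^2((2j+1)*theta), where sin(theta) = sqrt(k/N).
N = 2^10 = 1024, k = 4
sin(theta) = sqrt(k/N) = 0.0625
theta = arcsin(sqrt(k/N)) = 0.0625407618 rad
P(j) reaches its first maximum when (2j+1)*theta is as close as possible to pi/2, i.e. j = round(pi/(4*theta) - 1/2).
pi/(4*theta) - 1/2 = 12.0582
(For comparison, the common estimate pi/4 * sqrt(N/k) = 12.5664; the exact maximiser is used here.)
Optimal iterations = 12

12


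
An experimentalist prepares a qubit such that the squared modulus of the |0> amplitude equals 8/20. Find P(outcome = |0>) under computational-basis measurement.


|alpha|^2 = 8/20 = 0.4000
|beta|^2 = 1 - 8/20 = 12/20 = 0.6000
P(|0>) = |alpha|^2 = 0.4000

0.4000


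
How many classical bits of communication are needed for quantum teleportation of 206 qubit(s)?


Quantum teleportation requires 2 classical bits per qubit teleported.
206 qubit(s) -> 2 * 206 = 412 classical bits

412


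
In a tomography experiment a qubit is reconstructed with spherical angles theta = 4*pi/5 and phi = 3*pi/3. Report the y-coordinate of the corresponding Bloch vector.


theta = 2.5133, phi = 3.1416
r_y = sin(theta)*sin(phi) = 0.5878 * 0.0000
r_y = 0.0000

0.0000


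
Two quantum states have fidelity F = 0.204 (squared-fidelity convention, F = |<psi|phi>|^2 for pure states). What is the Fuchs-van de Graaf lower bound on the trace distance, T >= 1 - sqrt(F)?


Fuchs-van de Graaf (squared-fidelity convention): 1 - sqrt(F) <= T <= sqrt(1 - F).
Lower bound: T >= 1 - sqrt(F)
sqrt(F) = sqrt(0.204) = 0.4517
T >= 1 - 0.4517
T >= 0.5483

0.5483


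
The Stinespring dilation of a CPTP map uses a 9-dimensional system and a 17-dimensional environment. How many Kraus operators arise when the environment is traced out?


Tracing out the environment in an orthonormal basis {|i>_E} gives Kraus operators K_i = <i|_E U |0>_E.
Number of Kraus operators = dim(H_env) = d_env
= 17

17


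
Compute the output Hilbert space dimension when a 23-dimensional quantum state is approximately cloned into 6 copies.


Output space = H^(tensor 6) where dim(H) = 23
dim = 23^6
= 529 (after 2 factors)
= 12167 (after 3 factors)
= 279841 (after 4 factors)
= 6436343 (after 5 factors)
= 148035889 (after 6 factors)
= 148035889

148035889


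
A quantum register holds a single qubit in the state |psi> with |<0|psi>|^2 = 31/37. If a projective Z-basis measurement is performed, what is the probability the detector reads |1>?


|alpha|^2 = 31/37 = 0.8378
|beta|^2 = 1 - 31/37 = 6/37 = 0.1622
P(|1>) = |beta|^2 = 0.1622

0.1622


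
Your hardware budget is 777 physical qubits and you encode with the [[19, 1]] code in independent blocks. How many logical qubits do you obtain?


Each code block uses 19 physical qubits for 1 logical qubit(s).
Number of complete blocks = floor(777 / 19) = 40
Logical qubits = 40 * 1
= 40

40


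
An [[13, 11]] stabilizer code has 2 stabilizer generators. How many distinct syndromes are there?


Each stabilizer generator gives a binary (+1 or -1) measurement outcome.
With 2 independent generators:
Total syndromes = 2^2
= 4

4


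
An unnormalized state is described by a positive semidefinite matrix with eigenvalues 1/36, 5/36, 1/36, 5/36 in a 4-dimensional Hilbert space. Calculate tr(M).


tr(M) = sum of eigenvalues
= 1/36 + 5/36 + 1/36 + 5/36
= 12/36
= 0.3333

0.3333


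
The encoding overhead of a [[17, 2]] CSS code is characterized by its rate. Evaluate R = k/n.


Code rate R = k/n
= 2/17
= 0.1176

0.1176


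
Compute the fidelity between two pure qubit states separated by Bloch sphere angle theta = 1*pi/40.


For states separated by angle theta on Bloch sphere:
F = cos^2(theta/2)
theta = 1*pi/40 = 0.0785
theta/2 = 0.0393
cos(theta/2) = 0.9992
F = 0.9985

0.9985


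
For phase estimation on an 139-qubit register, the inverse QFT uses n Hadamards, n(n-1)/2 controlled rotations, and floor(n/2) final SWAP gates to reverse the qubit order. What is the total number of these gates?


Hadamard gates: 139
Controlled rotations: n*(n-1)/2 = 139*138/2 = 9591
SWAP gates: floor(n/2) = floor(139/2) = 69
Total = 139 + 9591 + 69
= 9799

9799


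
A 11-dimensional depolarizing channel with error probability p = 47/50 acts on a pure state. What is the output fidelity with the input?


F = (1-p) + p/d
= (1 - 0.9400) + 0.9400/11
= 0.0600 + 0.0855
= 0.1455

0.1455


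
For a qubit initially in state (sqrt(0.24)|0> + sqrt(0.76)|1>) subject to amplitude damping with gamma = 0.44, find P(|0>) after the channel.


For amplitude damping with parameter gamma on state sqrt(a)|0> + sqrt(b)|1>:
alpha^2 = 0.24, beta^2 = 0.76
P(|0>) = alpha^2 + gamma * beta^2
= 0.24 + 0.44 * 0.76
= 0.24 + 0.3344
= 0.5744

0.5744


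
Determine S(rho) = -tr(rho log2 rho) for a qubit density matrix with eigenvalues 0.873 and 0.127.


S = -p*log2(p) - (1-p)*log2(1-p)
p = 0.8730, 1-p = 0.1270
= -0.8730 * log2(0.8730) - 0.1270 * log2(0.1270)
= -(-0.1711) - (-0.3781)
= 0.5492

0.5492


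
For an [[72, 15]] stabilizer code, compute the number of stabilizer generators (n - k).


For an [[n,k]] stabilizer code:
Number of stabilizer generators = n - k
= 72 - 15
= 57

57


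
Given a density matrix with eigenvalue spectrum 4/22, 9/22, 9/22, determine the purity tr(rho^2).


tr(rho^2) = sum of eigenvalues squared
= (4/22)^2 + (9/22)^2 + (9/22)^2
= (16 + 81 + 81) / 484
= 178/484
= 0.3678

0.3678


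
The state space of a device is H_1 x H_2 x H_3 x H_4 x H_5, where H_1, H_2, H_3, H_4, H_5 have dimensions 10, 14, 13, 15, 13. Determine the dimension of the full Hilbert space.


dim(H_1 x H_2 x H_3 x H_4 x H_5) = 10 * 14 * 13 * 15 * 13
= 140 * 13 * 15 * 13
= 1820 * 15 * 13
= 27300 * 13
= 354900

354900


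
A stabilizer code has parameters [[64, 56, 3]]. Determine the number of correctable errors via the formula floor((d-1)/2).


Code parameters: [[64, 56, 3]], distance d = 3.
Number of correctable errors = floor((d-1)/2)
= floor((3 - 1)/2)
= floor(2/2)
= 1

1


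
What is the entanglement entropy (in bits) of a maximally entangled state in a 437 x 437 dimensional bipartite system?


For a maximally entangled state in d x d:
S = log2(d) = log2(437)
= 8.7715

8.7715


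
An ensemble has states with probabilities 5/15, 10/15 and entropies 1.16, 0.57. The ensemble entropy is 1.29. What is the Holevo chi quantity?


chi = S(rho) - sum_i p_i * S(rho_i)
Weighted entropy = 5/15 * 1.16 + 10/15 * 0.57
= 0.7667
chi = 1.29 - 0.7667
= 0.5233

0.5233


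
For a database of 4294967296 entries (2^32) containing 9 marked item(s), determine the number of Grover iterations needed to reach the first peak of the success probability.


After j Grover iterations the success probability is P(j) = sin^2((2j+1)*theta), where sin(theta) = sqrt(k/N).
N = 2^32 = 4294967296, k = 9
sin(theta) = sqrt(k/N) = 4.577636719e-05
theta = arcsin(sqrt(k/N)) = 4.57763672e-05 rad
P(j) reaches its first maximum when (2j+1)*theta is as close as possible to pi/2, i.e. j = round(pi/(4*theta) - 1/2).
pi/(4*theta) - 1/2 = 17156.7847
(For comparison, the common estimate pi/4 * sqrt(N/k) = 17157.2847; the exact maximiser is used here.)
Optimal iterations = 17157

17157


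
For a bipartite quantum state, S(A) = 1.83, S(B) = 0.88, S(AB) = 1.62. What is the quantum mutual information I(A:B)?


I(A:B) = S(A) + S(B) - S(AB)
= 1.83 + 0.88 - 1.62
= 1.0900

1.0900


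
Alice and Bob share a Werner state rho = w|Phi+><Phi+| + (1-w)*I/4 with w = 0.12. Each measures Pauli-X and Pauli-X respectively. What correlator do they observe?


|Phi+> = (|00> + |11>)/sqrt(2)
For the pure Bell state, <X_A X_B> = +1 (Bell-state Pauli correlator).
The maximally-mixed part I/4 has tr(I/4 * P tensor P) = 0 for any traceless Pauli P.
So <X_A X_B>_rho = w * (+1) + (1 - w) * 0
= 0.12 * (+1)
= 0.1200

0.1200


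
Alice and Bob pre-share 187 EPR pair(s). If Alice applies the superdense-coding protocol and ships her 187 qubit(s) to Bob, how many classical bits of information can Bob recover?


Superdense coding allows 2 classical bits per shared entangled pair.
187 pair(s) -> 2 * 187 = 374 classical bits

374


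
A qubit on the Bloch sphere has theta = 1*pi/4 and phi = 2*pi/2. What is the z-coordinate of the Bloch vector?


theta = 0.7854, phi = 3.1416
r_z = cos(theta) = 0.7071

0.7071


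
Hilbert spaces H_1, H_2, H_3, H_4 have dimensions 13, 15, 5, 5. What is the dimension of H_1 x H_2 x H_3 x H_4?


dim(H_1 x H_2 x H_3 x H_4) = 13 * 15 * 5 * 5
= 195 * 5 * 5
= 975 * 5
= 4875

4875


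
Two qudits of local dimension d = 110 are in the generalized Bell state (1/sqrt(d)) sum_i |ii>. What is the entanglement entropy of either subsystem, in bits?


For a maximally entangled state in d x d:
S = log2(d) = log2(110)
= 6.7814

6.7814


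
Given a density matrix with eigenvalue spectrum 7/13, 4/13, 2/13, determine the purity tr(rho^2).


tr(rho^2) = sum of eigenvalues squared
= (7/13)^2 + (4/13)^2 + (2/13)^2
= (49 + 16 + 4) / 169
= 69/169
= 0.4083

0.4083


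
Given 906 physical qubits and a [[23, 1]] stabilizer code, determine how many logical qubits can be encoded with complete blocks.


Each code block uses 23 physical qubits for 1 logical qubit(s).
Number of complete blocks = floor(906 / 23) = 39
Logical qubits = 39 * 1
= 39

39


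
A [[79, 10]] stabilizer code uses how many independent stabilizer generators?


For an [[n,k]] stabilizer code:
Number of stabilizer generators = n - k
= 79 - 10
= 69

69


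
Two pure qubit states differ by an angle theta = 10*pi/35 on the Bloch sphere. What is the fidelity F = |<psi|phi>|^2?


For states separated by angle theta on Bloch sphere:
F = cos^2(theta/2)
theta = 10*pi/35 = 0.8976
theta/2 = 0.4488
cos(theta/2) = 0.9010
F = 0.8117

0.8117


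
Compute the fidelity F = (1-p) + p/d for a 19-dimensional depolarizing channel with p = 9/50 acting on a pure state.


F = (1-p) + p/d
= (1 - 0.1800) + 0.1800/19
= 0.8200 + 0.0095
= 0.8295

0.8295


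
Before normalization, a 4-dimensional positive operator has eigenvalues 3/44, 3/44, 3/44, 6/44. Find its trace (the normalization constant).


tr(M) = sum of eigenvalues
= 3/44 + 3/44 + 3/44 + 6/44
= 15/44
= 0.3409

0.3409


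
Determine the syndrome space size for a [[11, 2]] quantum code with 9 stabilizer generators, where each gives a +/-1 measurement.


Each stabilizer generator gives a binary (+1 or -1) measurement outcome.
With 9 independent generators:
Total syndromes = 2^9
= 512

512


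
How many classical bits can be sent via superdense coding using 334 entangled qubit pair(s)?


Superdense coding allows 2 classical bits per shared entangled pair.
334 pair(s) -> 2 * 334 = 668 classical bits

668


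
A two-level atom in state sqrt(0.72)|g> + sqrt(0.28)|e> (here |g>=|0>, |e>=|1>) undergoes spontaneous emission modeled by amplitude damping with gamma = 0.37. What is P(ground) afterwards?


For amplitude damping with parameter gamma on state sqrt(a)|0> + sqrt(b)|1>:
alpha^2 = 0.72, beta^2 = 0.28
P(|0>) = alpha^2 + gamma * beta^2
= 0.72 + 0.37 * 0.28
= 0.72 + 0.1036
= 0.8236

0.8236


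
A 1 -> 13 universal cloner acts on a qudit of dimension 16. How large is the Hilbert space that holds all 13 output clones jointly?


Output space = H^(tensor 13) where dim(H) = 16
dim = 16^13
= 256 (after 2 factors)
= 4096 (after 3 factors)
= 65536 (after 4 factors)
= 1048576 (after 5 factors)
= 16777216 (after 6 factors)
= 268435456 (after 7 factors)
= 4294967296 (after 8 factors)
= 68719476736 (after 9 factors)
= 1099511627776 (after 10 factors)
= 17592186044416 (after 11 factors)
= 281474976710656 (after 12 factors)
= 4503599627370496 (after 13 factors)
= 4503599627370496

4503599627370496


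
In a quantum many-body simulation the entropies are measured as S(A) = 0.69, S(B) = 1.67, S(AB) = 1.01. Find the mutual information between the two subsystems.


I(A:B) = S(A) + S(B) - S(AB)
= 0.69 + 1.67 - 1.01
= 1.3500

1.3500


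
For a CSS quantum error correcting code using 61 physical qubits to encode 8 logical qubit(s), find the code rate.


Code rate R = k/n
= 8/61
= 0.1311

0.1311


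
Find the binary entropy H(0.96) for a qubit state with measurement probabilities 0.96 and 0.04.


S = -p*log2(p) - (1-p)*log2(1-p)
p = 0.9600, 1-p = 0.0400
= -0.9600 * log2(0.9600) - 0.0400 * log2(0.0400)
= -(-0.0565) - (-0.1858)
= 0.2423

0.2423


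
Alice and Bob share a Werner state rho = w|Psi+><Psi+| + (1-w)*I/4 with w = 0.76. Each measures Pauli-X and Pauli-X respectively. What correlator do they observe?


|Psi+> = (|01> + |10>)/sqrt(2)
For the pure Bell state, <X_A X_B> = +1 (Bell-state Pauli correlator).
The maximally-mixed part I/4 has tr(I/4 * P tensor P) = 0 for any traceless Pauli P.
So <X_A X_B>_rho = w * (+1) + (1 - w) * 0
= 0.76 * (+1)
= 0.7600

0.7600
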